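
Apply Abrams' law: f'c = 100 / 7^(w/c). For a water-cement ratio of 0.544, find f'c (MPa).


f'c = 100 / 7^0.544
= 100 / 2.882
= 34.69 MPa

34.69


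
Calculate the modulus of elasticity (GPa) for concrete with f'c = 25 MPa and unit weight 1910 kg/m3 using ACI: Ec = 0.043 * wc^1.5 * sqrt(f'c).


Ec = 0.043 * 1910^1.5 * sqrt(25) / 1000
= 17.95 GPa

17.95


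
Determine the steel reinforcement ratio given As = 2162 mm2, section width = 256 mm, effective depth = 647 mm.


rho = As / (b * d)
= 2162 / (256 * 647)
= 0.0131

0.0131


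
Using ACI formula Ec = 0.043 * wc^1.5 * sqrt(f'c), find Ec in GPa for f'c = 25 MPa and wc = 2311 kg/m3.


Ec = 0.043 * 2311^1.5 * sqrt(25) / 1000
= 23.89 GPa

23.89


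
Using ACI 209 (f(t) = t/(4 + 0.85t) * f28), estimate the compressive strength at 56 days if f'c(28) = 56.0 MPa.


f(56) = 56 / (4 + 0.85 * 56) * 56.0
= 56 / 51.6 * 56.0
= 60.78 MPa

60.78


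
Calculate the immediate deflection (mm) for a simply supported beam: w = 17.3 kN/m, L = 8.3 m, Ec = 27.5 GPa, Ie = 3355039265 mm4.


Convert: L = 8.3 m = 8300 mm, Ec = 27.5 GPa = 27500 MPa
delta = 5 * 17.3 * 8300^4 / (384 * 27500 * 3355039265)
= 11.59 mm

11.59


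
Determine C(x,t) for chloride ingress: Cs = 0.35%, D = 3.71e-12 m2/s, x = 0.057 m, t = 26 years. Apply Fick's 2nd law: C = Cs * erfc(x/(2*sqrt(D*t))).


t_seconds = 26 * 365.25 * 24 * 3600 = 820497600.0 s
arg = 0.057 / (2 * sqrt(3.71e-12 * 820497600.0))
= 0.5166
erfc(0.5166) = 0.4651
C = 0.35 * 0.4651 = 0.1628%

0.1628


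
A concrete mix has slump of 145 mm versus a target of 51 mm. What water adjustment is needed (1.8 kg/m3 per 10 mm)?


Difference = 51 - 145 = -94 mm
Water adjustment = -94 * 1.8 / 10 = -16.9 kg/m3

-16.9


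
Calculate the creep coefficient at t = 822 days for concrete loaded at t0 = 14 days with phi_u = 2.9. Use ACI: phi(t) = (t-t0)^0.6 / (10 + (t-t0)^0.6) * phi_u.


dt = 822 - 14 = 808
phi = 808^0.6 / (10 + 808^0.6) * 2.9
= 2.457

2.457


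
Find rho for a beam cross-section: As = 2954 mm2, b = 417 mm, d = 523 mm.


rho = As / (b * d)
= 2954 / (417 * 523)
= 0.0135

0.0135


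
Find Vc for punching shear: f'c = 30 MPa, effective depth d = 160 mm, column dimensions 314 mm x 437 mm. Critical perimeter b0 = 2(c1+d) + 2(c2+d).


b0 = 2*(314 + 160) + 2*(437 + 160) = 2142 mm
Vc = 0.33 * sqrt(30) * 2142 * 160 / 1000
= 619.46 kN

619.46


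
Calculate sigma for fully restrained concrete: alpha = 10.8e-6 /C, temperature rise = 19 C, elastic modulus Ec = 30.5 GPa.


sigma = alpha * dT * Ec
= 10.8e-6 * 19 * 30.5 * 1000
= 6.259 MPa

6.259


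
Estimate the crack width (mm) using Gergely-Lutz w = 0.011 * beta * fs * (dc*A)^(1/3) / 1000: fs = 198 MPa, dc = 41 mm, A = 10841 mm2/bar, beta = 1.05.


w = 0.011 * beta * fs * (dc * A)^(1/3) / 1000
= 0.011 * 1.05 * 198 * (41 * 10841)^(1/3) / 1000
= 0.175 mm

0.175


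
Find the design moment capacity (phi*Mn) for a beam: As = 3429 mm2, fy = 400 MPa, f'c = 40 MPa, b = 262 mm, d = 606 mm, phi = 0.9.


a = As * fy / (0.85 * f'c * b)
= 3429 * 400 / (0.85 * 40 * 262)
= 153.974 mm
Mn = As * fy * (d - a/2) / 10^6
= 725.5943 kN-m
phi*Mn = 0.9 * 725.5943 = 653.03 kN-m

653.03


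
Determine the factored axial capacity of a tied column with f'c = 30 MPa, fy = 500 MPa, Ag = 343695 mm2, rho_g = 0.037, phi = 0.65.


Ast = rho * Ag = 0.037 * 343695 = 12716.715 mm2
phi*Pn = 0.65 * 0.80 * (0.85 * 30 * (343695 - 12716.715) + 500 * 12716.715) / 1000
= 7695.12 kN

7695.12


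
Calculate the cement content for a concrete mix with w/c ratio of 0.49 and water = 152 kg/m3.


Cement = water / (w/c)
= 152 / 0.49
= 310.2 kg/m3

310.2


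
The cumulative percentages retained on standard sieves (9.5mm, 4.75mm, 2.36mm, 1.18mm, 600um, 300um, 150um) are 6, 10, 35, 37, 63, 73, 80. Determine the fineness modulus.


FM = sum(cumulative % retained) / 100
= 304 / 100
= 3.04

3.04


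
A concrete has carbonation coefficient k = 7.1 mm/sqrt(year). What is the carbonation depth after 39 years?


depth = k * sqrt(t)
= 7.1 * sqrt(39)
= 44.34 mm

44.34


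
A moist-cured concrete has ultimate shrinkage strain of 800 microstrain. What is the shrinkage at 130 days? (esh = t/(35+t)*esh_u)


esh(130) = 130 / (35 + 130) * 800
= 130 / 165 * 800
= 630.3 microstrain

630.3


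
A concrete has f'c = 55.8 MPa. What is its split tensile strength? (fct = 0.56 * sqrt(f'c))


fct = 0.56 * sqrt(55.8)
= 0.56 * 7.47
= 4.183 MPa

4.183


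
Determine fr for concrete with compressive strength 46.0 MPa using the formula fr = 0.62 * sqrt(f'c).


fr = 0.62 * sqrt(46.0)
= 4.205 MPa

4.205


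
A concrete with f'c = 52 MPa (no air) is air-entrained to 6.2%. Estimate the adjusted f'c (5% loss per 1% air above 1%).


Strength loss = (6.2 - 1) * 5 = 26.0%
f'c = 52 * (1 - 26.0/100)
= 38.48 MPa

38.48


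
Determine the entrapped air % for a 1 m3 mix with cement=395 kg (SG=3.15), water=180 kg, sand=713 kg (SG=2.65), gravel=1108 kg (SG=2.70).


Vol cement = 395 / (3.15 * 1000) = 0.125397 m3
Vol water = 180 / 1000 = 0.18 m3
Vol sand = 713 / (2.65 * 1000) = 0.269057 m3
Vol gravel = 1108 / (2.70 * 1000) = 0.41037 m3
Total solid + water volume = 0.984824 m3
Air = (1 - 0.984824) * 100 = 1.52%

1.52


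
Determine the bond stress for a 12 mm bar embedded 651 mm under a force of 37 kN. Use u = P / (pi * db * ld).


u = P / (pi * db * ld)
= 37 * 1000 / (pi * 12 * 651)
= 1.508 MPa

1.508


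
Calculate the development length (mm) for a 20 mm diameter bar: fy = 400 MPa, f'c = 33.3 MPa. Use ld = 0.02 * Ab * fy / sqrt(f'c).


Ab = pi * 20^2 / 4 = 314.159 mm2
ld = 0.02 * 314.159 * 400 / sqrt(33.3)
= 435.5 mm

435.5


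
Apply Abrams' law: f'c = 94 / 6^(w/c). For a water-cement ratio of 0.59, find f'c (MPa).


f'c = 94 / 6^0.59
= 94 / 2.878
= 32.66 MPa

32.66


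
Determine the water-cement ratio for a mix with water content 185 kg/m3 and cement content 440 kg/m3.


w/c = water / cement
w/c = 185 / 440 = 0.42

0.42


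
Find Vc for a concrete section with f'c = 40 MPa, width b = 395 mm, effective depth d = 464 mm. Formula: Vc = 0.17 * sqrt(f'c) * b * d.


Vc = 0.17 * sqrt(40) * 395 * 464 / 1000
= 197.06 kN

197.06


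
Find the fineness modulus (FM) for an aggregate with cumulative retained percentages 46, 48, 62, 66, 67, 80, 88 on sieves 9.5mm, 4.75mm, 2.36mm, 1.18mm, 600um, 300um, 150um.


FM = sum(cumulative % retained) / 100
= 457 / 100
= 4.57

4.57


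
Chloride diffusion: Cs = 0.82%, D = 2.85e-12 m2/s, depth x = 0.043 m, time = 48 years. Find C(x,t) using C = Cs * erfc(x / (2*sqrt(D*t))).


t_seconds = 48 * 365.25 * 24 * 3600 = 1514764800.0 s
arg = 0.043 / (2 * sqrt(2.85e-12 * 1514764800.0))
= 0.3272
erfc(0.3272) = 0.6435
C = 0.82 * 0.6435 = 0.5277%

0.5277


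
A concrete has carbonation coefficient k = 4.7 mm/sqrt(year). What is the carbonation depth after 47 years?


depth = k * sqrt(t)
= 4.7 * sqrt(47)
= 32.22 mm

32.22


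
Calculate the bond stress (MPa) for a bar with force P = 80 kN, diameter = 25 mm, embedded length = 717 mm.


u = P / (pi * db * ld)
= 80 * 1000 / (pi * 25 * 717)
= 1.421 MPa

1.421


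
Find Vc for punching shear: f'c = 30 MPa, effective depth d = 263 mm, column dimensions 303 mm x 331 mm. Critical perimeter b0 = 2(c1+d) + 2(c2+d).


b0 = 2*(303 + 263) + 2*(331 + 263) = 2320 mm
Vc = 0.33 * sqrt(30) * 2320 * 263 / 1000
= 1102.85 kN

1102.85


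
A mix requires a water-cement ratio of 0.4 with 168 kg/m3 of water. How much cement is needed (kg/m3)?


Cement = water / (w/c)
= 168 / 0.4
= 420.0 kg/m3

420.0


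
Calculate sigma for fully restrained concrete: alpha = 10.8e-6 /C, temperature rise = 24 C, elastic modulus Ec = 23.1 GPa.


sigma = alpha * dT * Ec
= 10.8e-6 * 24 * 23.1 * 1000
= 5.988 MPa

5.988


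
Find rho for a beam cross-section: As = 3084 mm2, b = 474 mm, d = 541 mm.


rho = As / (b * d)
= 3084 / (474 * 541)
= 0.012

0.012


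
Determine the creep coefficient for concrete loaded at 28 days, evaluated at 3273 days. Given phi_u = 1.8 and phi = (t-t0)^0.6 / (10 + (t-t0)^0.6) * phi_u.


dt = 3273 - 28 = 3245
phi = 3245^0.6 / (10 + 3245^0.6) * 1.8
= 1.669

1.669


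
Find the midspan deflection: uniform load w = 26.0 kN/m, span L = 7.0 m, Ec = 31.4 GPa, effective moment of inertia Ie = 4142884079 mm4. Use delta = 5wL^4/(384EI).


Convert: L = 7.0 m = 7000 mm, Ec = 31.4 GPa = 31400 MPa
delta = 5 * 26.0 * 7000^4 / (384 * 31400 * 4142884079)
= 6.25 mm

6.25


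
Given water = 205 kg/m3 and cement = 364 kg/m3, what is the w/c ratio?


w/c = water / cement
w/c = 205 / 364 = 0.563

0.563


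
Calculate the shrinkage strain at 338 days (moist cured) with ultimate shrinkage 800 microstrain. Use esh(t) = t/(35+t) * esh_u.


esh(338) = 338 / (35 + 338) * 800
= 338 / 373 * 800
= 724.9 microstrain

724.9


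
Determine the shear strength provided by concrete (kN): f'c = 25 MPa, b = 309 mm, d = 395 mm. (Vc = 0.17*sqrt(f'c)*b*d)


Vc = 0.17 * sqrt(25) * 309 * 395 / 1000
= 103.75 kN

103.75


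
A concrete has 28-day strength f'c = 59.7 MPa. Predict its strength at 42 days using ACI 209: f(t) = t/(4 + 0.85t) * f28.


f(42) = 42 / (4 + 0.85 * 42) * 59.7
= 42 / 39.7 * 59.7
= 63.16 MPa

63.16


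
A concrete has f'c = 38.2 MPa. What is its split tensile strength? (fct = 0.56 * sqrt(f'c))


fct = 0.56 * sqrt(38.2)
= 0.56 * 6.181
= 3.461 MPa

3.461


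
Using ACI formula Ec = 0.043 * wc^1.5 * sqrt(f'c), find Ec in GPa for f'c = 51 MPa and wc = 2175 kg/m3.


Ec = 0.043 * 2175^1.5 * sqrt(51) / 1000
= 31.15 GPa

31.15


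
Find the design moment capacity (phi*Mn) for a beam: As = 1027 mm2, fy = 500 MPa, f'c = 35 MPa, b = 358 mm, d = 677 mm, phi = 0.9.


a = As * fy / (0.85 * f'c * b)
= 1027 * 500 / (0.85 * 35 * 358)
= 48.2137 mm
Mn = As * fy * (d - a/2) / 10^6
= 335.2606 kN-m
phi*Mn = 0.9 * 335.2606 = 301.73 kN-m

301.73


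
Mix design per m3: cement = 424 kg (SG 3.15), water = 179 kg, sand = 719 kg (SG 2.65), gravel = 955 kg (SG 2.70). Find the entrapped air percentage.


Vol cement = 424 / (3.15 * 1000) = 0.134603 m3
Vol water = 179 / 1000 = 0.179 m3
Vol sand = 719 / (2.65 * 1000) = 0.271321 m3
Vol gravel = 955 / (2.70 * 1000) = 0.353704 m3
Total solid + water volume = 0.938628 m3
Air = (1 - 0.938628) * 100 = 6.14%

6.14


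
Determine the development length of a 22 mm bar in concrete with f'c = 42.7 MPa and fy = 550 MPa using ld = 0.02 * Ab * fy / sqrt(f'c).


Ab = pi * 22^2 / 4 = 380.133 mm2
ld = 0.02 * 380.133 * 550 / sqrt(42.7)
= 639.9 mm

639.9


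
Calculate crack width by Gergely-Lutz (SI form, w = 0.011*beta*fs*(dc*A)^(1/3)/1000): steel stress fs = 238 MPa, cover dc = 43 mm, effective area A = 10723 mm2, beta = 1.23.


w = 0.011 * beta * fs * (dc * A)^(1/3) / 1000
= 0.011 * 1.23 * 238 * (43 * 10723)^(1/3) / 1000
= 0.249 mm

0.249


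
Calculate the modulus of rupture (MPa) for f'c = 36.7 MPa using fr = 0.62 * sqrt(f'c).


fr = 0.62 * sqrt(36.7)
= 3.756 MPa

3.756


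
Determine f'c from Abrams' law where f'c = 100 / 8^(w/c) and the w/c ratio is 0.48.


f'c = 100 / 8^0.48
= 100 / 2.713
= 36.86 MPa

36.86


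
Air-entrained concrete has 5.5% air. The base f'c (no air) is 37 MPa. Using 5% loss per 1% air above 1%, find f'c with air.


Strength loss = (5.5 - 1) * 5 = 22.5%
f'c = 37 * (1 - 22.5/100)
= 28.68 MPa

28.68


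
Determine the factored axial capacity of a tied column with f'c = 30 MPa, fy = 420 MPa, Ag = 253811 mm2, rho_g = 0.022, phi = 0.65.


Ast = rho * Ag = 0.022 * 253811 = 5583.842 mm2
phi*Pn = 0.65 * 0.80 * (0.85 * 30 * (253811 - 5583.842) + 420 * 5583.842) / 1000
= 4511.0 kN

4511.0


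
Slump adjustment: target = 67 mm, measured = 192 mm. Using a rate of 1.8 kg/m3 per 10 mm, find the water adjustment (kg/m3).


Difference = 67 - 192 = -125 mm
Water adjustment = -125 * 1.8 / 10 = -22.5 kg/m3

-22.5


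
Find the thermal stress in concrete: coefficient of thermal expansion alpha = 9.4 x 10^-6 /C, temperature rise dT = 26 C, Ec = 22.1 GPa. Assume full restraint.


sigma = alpha * dT * Ec
= 9.4e-6 * 26 * 22.1 * 1000
= 5.401 MPa

5.401


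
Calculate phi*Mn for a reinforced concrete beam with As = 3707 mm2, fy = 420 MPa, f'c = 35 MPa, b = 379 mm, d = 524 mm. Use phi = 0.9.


a = As * fy / (0.85 * f'c * b)
= 3707 * 420 / (0.85 * 35 * 379)
= 138.0847 mm
Mn = As * fy * (d - a/2) / 10^6
= 708.3417 kN-m
phi*Mn = 0.9 * 708.3417 = 637.51 kN-m

637.51


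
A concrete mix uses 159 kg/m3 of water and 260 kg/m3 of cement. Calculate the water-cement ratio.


w/c = water / cement
w/c = 159 / 260 = 0.612

0.612


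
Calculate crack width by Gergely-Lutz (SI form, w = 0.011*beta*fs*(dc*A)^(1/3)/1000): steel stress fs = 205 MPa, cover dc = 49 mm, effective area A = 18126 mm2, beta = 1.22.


w = 0.011 * beta * fs * (dc * A)^(1/3) / 1000
= 0.011 * 1.22 * 205 * (49 * 18126)^(1/3) / 1000
= 0.264 mm

0.264


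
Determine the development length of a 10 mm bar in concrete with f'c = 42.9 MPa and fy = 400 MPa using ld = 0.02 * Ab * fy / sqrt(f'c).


Ab = pi * 10^2 / 4 = 78.54 mm2
ld = 0.02 * 78.54 * 400 / sqrt(42.9)
= 95.9 mm

95.9


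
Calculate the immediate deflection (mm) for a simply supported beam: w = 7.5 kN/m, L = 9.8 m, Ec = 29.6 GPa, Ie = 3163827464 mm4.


Convert: L = 9.8 m = 9800 mm, Ec = 29.6 GPa = 29600 MPa
delta = 5 * 7.5 * 9800^4 / (384 * 29600 * 3163827464)
= 9.62 mm

9.62


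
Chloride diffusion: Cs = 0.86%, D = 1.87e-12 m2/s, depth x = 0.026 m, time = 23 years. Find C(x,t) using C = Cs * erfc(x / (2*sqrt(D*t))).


t_seconds = 23 * 365.25 * 24 * 3600 = 725824800.0 s
arg = 0.026 / (2 * sqrt(1.87e-12 * 725824800.0))
= 0.3529
erfc(0.3529) = 0.6178
C = 0.86 * 0.6178 = 0.5313%

0.5313


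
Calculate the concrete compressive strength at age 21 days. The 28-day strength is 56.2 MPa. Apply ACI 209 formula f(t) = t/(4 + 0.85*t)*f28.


f(21) = 21 / (4 + 0.85 * 21) * 56.2
= 21 / 21.85 * 56.2
= 54.01 MPa

54.01


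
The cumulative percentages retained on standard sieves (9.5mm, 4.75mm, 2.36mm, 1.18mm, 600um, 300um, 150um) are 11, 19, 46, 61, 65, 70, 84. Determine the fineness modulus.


FM = sum(cumulative % retained) / 100
= 356 / 100
= 3.56

3.56


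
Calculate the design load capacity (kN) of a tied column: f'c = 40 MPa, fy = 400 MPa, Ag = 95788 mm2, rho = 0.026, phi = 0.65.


Ast = rho * Ag = 0.026 * 95788 = 2490.488 mm2
phi*Pn = 0.65 * 0.80 * (0.85 * 40 * (95788 - 2490.488) + 400 * 2490.488) / 1000
= 2167.52 kN

2167.52


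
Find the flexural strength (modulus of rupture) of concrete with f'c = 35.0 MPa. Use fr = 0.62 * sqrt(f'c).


fr = 0.62 * sqrt(35.0)
= 3.668 MPa

3.668


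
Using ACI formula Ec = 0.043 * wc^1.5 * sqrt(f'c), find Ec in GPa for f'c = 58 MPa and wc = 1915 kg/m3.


Ec = 0.043 * 1915^1.5 * sqrt(58) / 1000
= 27.44 GPa

27.44


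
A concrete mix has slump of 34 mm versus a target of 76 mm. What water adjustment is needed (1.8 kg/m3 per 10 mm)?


Difference = 76 - 34 = 42 mm
Water adjustment = 42 * 1.8 / 10 = 7.6 kg/m3

7.6


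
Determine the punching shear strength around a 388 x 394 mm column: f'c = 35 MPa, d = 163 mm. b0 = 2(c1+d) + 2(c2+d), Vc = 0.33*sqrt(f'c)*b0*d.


b0 = 2*(388 + 163) + 2*(394 + 163) = 2216 mm
Vc = 0.33 * sqrt(35) * 2216 * 163 / 1000
= 705.19 kN

705.19


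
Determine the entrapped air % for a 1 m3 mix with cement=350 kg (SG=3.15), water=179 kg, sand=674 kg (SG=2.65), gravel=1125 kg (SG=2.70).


Vol cement = 350 / (3.15 * 1000) = 0.111111 m3
Vol water = 179 / 1000 = 0.179 m3
Vol sand = 674 / (2.65 * 1000) = 0.25434 m3
Vol gravel = 1125 / (2.70 * 1000) = 0.416667 m3
Total solid + water volume = 0.961117 m3
Air = (1 - 0.961117) * 100 = 3.89%

3.89


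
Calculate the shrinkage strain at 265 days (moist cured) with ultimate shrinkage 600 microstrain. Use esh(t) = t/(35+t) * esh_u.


esh(265) = 265 / (35 + 265) * 600
= 265 / 300 * 600
= 530.0 microstrain

530.0


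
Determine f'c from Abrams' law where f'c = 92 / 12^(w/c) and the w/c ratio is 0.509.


f'c = 92 / 12^0.509
= 92 / 3.542
= 25.97 MPa

25.97


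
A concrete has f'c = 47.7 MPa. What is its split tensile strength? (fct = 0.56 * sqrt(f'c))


fct = 0.56 * sqrt(47.7)
= 0.56 * 6.907
= 3.868 MPa

3.868


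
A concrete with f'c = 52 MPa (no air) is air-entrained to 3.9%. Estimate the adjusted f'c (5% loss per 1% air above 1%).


Strength loss = (3.9 - 1) * 5 = 14.5%
f'c = 52 * (1 - 14.5/100)
= 44.46 MPa

44.46


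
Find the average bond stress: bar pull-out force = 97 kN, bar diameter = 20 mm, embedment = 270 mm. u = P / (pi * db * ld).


u = P / (pi * db * ld)
= 97 * 1000 / (pi * 20 * 270)
= 5.718 MPa

5.718


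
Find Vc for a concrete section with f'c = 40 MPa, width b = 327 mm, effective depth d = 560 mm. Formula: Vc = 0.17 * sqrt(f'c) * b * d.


Vc = 0.17 * sqrt(40) * 327 * 560 / 1000
= 196.89 kN

196.89


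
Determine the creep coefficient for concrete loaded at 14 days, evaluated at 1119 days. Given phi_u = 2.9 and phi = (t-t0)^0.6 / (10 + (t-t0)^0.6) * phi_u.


dt = 1119 - 14 = 1105
phi = 1105^0.6 / (10 + 1105^0.6) * 2.9
= 2.523

2.523


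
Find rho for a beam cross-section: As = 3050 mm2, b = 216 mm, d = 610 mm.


rho = As / (b * d)
= 3050 / (216 * 610)
= 0.0231

0.0231


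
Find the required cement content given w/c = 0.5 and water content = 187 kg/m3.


Cement = water / (w/c)
= 187 / 0.5
= 374.0 kg/m3

374.0


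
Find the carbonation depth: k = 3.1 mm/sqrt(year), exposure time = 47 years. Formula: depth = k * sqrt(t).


depth = k * sqrt(t)
= 3.1 * sqrt(47)
= 21.25 mm

21.25


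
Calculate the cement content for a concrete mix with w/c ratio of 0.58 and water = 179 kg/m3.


Cement = water / (w/c)
= 179 / 0.58
= 308.6 kg/m3

308.6


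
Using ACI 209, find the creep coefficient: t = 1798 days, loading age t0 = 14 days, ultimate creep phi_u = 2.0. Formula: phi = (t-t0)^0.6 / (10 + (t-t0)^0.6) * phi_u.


dt = 1798 - 14 = 1784
phi = 1784^0.6 / (10 + 1784^0.6) * 2.0
= 1.799

1.799


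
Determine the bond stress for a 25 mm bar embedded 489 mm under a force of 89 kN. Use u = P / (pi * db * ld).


u = P / (pi * db * ld)
= 89 * 1000 / (pi * 25 * 489)
= 2.317 MPa

2.317


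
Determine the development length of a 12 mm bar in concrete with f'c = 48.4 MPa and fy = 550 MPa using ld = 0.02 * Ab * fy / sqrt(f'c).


Ab = pi * 12^2 / 4 = 113.097 mm2
ld = 0.02 * 113.097 * 550 / sqrt(48.4)
= 178.8 mm

178.8


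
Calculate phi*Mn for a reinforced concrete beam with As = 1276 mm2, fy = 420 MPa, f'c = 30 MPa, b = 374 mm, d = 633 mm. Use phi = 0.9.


a = As * fy / (0.85 * f'c * b)
= 1276 * 420 / (0.85 * 30 * 374)
= 56.1938 mm
Mn = As * fy * (d - a/2) / 10^6
= 324.1797 kN-m
phi*Mn = 0.9 * 324.1797 = 291.76 kN-m

291.76


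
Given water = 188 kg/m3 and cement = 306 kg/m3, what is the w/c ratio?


w/c = water / cement
w/c = 188 / 306 = 0.614

0.614


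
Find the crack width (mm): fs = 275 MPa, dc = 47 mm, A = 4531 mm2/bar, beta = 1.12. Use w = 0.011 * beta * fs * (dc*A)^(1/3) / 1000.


w = 0.011 * beta * fs * (dc * A)^(1/3) / 1000
= 0.011 * 1.12 * 275 * (47 * 4531)^(1/3) / 1000
= 0.202 mm

0.202


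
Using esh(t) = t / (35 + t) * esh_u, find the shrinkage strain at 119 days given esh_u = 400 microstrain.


esh(119) = 119 / (35 + 119) * 400
= 119 / 154 * 400
= 309.1 microstrain

309.1


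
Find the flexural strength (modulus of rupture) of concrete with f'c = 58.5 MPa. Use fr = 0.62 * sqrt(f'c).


fr = 0.62 * sqrt(58.5)
= 4.742 MPa

4.742


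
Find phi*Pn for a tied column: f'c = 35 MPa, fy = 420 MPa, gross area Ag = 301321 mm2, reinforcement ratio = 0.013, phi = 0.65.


Ast = rho * Ag = 0.013 * 301321 = 3917.173 mm2
phi*Pn = 0.65 * 0.80 * (0.85 * 35 * (301321 - 3917.173) + 420 * 3917.173) / 1000
= 5456.35 kN

5456.35


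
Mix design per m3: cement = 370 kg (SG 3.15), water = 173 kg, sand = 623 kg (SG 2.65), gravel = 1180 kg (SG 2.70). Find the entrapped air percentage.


Vol cement = 370 / (3.15 * 1000) = 0.11746 m3
Vol water = 173 / 1000 = 0.173 m3
Vol sand = 623 / (2.65 * 1000) = 0.235094 m3
Vol gravel = 1180 / (2.70 * 1000) = 0.437037 m3
Total solid + water volume = 0.962592 m3
Air = (1 - 0.962592) * 100 = 3.74%

3.74


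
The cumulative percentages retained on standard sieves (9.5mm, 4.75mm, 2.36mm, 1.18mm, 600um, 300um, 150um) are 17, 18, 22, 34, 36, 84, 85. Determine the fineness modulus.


FM = sum(cumulative % retained) / 100
= 296 / 100
= 2.96

2.96


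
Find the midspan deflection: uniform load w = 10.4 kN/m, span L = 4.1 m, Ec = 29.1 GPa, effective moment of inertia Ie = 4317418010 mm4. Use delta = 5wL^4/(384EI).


Convert: L = 4.1 m = 4100 mm, Ec = 29.1 GPa = 29100 MPa
delta = 5 * 10.4 * 4100^4 / (384 * 29100 * 4317418010)
= 0.3 mm

0.3


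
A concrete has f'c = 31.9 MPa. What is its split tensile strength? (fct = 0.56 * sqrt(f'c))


fct = 0.56 * sqrt(31.9)
= 0.56 * 5.648
= 3.163 MPa

3.163


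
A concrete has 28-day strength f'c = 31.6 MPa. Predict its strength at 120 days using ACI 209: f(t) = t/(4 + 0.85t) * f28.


f(120) = 120 / (4 + 0.85 * 120) * 31.6
= 120 / 106.0 * 31.6
= 35.77 MPa

35.77


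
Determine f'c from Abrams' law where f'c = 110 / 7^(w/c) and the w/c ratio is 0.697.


f'c = 110 / 7^0.697
= 110 / 3.882
= 28.34 MPa

28.34


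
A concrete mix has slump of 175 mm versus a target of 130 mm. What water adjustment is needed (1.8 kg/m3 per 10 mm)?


Difference = 130 - 175 = -45 mm
Water adjustment = -45 * 1.8 / 10 = -8.1 kg/m3

-8.1


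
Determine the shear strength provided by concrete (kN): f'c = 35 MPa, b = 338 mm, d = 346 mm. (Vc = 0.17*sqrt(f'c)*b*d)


Vc = 0.17 * sqrt(35) * 338 * 346 / 1000
= 117.62 kN

117.62


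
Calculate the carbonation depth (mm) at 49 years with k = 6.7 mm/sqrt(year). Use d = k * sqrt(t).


depth = k * sqrt(t)
= 6.7 * sqrt(49)
= 46.9 mm

46.9


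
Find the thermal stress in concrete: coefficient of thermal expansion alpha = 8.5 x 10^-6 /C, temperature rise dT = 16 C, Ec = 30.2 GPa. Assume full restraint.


sigma = alpha * dT * Ec
= 8.5e-6 * 16 * 30.2 * 1000
= 4.107 MPa

4.107


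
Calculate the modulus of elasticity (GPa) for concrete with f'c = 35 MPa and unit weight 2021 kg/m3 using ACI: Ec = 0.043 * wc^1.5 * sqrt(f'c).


Ec = 0.043 * 2021^1.5 * sqrt(35) / 1000
= 23.11 GPa

23.11


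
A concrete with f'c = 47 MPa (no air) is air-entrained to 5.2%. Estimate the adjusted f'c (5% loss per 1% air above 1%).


Strength loss = (5.2 - 1) * 5 = 21.0%
f'c = 47 * (1 - 21.0/100)
= 37.13 MPa

37.13


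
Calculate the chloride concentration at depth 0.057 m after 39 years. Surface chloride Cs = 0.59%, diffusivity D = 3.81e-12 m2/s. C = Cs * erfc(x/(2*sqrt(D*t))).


t_seconds = 39 * 365.25 * 24 * 3600 = 1230746400.0 s
arg = 0.057 / (2 * sqrt(3.81e-12 * 1230746400.0))
= 0.4162
erfc(0.4162) = 0.5561
C = 0.59 * 0.5561 = 0.3281%

0.3281


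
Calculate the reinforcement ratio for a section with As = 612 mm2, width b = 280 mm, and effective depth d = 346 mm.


rho = As / (b * d)
= 612 / (280 * 346)
= 0.0063

0.0063


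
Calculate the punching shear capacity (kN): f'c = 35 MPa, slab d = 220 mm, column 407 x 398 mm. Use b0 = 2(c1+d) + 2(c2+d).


b0 = 2*(407 + 220) + 2*(398 + 220) = 2490 mm
Vc = 0.33 * sqrt(35) * 2490 * 220 / 1000
= 1069.47 kN

1069.47


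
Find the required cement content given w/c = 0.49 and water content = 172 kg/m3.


Cement = water / (w/c)
= 172 / 0.49
= 351.0 kg/m3

351.0


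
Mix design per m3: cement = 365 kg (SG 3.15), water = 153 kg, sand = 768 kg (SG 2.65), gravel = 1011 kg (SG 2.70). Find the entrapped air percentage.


Vol cement = 365 / (3.15 * 1000) = 0.115873 m3
Vol water = 153 / 1000 = 0.153 m3
Vol sand = 768 / (2.65 * 1000) = 0.289811 m3
Vol gravel = 1011 / (2.70 * 1000) = 0.374444 m3
Total solid + water volume = 0.933129 m3
Air = (1 - 0.933129) * 100 = 6.69%

6.69


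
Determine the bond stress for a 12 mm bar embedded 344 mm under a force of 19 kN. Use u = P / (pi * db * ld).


u = P / (pi * db * ld)
= 19 * 1000 / (pi * 12 * 344)
= 1.465 MPa

1.465


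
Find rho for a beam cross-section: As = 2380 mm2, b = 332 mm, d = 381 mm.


rho = As / (b * d)
= 2380 / (332 * 381)
= 0.0188

0.0188


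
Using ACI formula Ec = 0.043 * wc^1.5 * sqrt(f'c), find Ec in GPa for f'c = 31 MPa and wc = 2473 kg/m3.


Ec = 0.043 * 2473^1.5 * sqrt(31) / 1000
= 29.44 GPa

29.44


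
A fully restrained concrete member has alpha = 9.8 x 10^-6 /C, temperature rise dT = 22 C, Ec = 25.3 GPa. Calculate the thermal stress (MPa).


sigma = alpha * dT * Ec
= 9.8e-6 * 22 * 25.3 * 1000
= 5.455 MPa

5.455


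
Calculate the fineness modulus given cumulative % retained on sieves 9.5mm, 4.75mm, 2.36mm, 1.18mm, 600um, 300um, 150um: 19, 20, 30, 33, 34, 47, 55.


FM = sum(cumulative % retained) / 100
= 238 / 100
= 2.38

2.38


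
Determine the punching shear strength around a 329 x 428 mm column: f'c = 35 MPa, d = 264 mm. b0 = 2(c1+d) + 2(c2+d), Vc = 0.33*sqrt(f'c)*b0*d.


b0 = 2*(329 + 264) + 2*(428 + 264) = 2570 mm
Vc = 0.33 * sqrt(35) * 2570 * 264 / 1000
= 1324.6 kN

1324.6


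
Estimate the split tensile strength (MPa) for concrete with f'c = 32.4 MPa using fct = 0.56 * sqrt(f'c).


fct = 0.56 * sqrt(32.4)
= 0.56 * 5.692
= 3.188 MPa

3.188


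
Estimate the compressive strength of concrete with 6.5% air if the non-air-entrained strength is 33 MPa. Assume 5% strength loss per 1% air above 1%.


Strength loss = (6.5 - 1) * 5 = 27.5%
f'c = 33 * (1 - 27.5/100)
= 23.93 MPa

23.93


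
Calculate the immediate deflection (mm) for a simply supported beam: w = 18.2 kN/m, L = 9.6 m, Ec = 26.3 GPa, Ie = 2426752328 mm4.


Convert: L = 9.6 m = 9600 mm, Ec = 26.3 GPa = 26300 MPa
delta = 5 * 18.2 * 9600^4 / (384 * 26300 * 2426752328)
= 31.54 mm

31.54


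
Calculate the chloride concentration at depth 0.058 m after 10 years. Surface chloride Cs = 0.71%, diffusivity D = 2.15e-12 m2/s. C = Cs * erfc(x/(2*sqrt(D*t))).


t_seconds = 10 * 365.25 * 24 * 3600 = 315576000.0 s
arg = 0.058 / (2 * sqrt(2.15e-12 * 315576000.0))
= 1.1133
erfc(1.1133) = 0.1154
C = 0.71 * 0.1154 = 0.0819%

0.0819


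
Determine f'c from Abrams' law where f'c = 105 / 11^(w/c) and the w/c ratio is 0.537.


f'c = 105 / 11^0.537
= 105 / 3.624
= 28.97 MPa

28.97


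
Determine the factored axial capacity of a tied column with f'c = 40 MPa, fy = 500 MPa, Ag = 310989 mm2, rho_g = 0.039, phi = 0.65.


Ast = rho * Ag = 0.039 * 310989 = 12128.571 mm2
phi*Pn = 0.65 * 0.80 * (0.85 * 40 * (310989 - 12128.571) + 500 * 12128.571) / 1000
= 8437.28 kN

8437.28


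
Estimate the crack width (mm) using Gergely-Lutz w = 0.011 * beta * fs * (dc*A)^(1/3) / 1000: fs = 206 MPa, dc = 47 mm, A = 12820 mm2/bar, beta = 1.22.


w = 0.011 * beta * fs * (dc * A)^(1/3) / 1000
= 0.011 * 1.22 * 206 * (47 * 12820)^(1/3) / 1000
= 0.233 mm

0.233


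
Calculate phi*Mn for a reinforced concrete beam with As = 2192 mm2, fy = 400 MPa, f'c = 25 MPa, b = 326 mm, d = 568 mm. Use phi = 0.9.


a = As * fy / (0.85 * f'c * b)
= 2192 * 400 / (0.85 * 25 * 326)
= 126.568 mm
Mn = As * fy * (d - a/2) / 10^6
= 442.535 kN-m
phi*Mn = 0.9 * 442.535 = 398.28 kN-m

398.28


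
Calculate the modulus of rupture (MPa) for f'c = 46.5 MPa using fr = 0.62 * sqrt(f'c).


fr = 0.62 * sqrt(46.5)
= 4.228 MPa

4.228


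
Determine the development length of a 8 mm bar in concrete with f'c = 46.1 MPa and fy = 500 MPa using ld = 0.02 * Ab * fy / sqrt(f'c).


Ab = pi * 8^2 / 4 = 50.265 mm2
ld = 0.02 * 50.265 * 500 / sqrt(46.1)
= 74.0 mm

74.0


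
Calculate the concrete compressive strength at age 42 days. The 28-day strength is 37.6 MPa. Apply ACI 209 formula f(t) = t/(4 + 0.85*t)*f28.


f(42) = 42 / (4 + 0.85 * 42) * 37.6
= 42 / 39.7 * 37.6
= 39.78 MPa

39.78


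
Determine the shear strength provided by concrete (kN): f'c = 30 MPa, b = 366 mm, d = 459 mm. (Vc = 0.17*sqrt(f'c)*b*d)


Vc = 0.17 * sqrt(30) * 366 * 459 / 1000
= 156.42 kN

156.42


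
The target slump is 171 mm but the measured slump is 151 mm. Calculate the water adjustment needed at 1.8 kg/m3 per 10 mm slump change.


Difference = 171 - 151 = 20 mm
Water adjustment = 20 * 1.8 / 10 = 3.6 kg/m3

3.6


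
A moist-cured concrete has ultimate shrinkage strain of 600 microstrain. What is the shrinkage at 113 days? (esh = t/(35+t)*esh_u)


esh(113) = 113 / (35 + 113) * 600
= 113 / 148 * 600
= 458.1 microstrain

458.1


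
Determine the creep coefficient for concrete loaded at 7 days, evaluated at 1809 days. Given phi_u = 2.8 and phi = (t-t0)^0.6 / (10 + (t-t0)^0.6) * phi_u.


dt = 1809 - 7 = 1802
phi = 1802^0.6 / (10 + 1802^0.6) * 2.8
= 2.52

2.52


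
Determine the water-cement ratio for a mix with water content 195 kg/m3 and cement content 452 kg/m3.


w/c = water / cement
w/c = 195 / 452 = 0.431

0.431


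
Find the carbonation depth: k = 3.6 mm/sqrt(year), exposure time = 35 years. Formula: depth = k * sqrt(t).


depth = k * sqrt(t)
= 3.6 * sqrt(35)
= 21.3 mm

21.3


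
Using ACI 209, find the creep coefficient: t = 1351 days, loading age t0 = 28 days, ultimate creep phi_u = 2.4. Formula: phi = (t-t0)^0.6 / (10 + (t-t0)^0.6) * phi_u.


dt = 1351 - 28 = 1323
phi = 1323^0.6 / (10 + 1323^0.6) * 2.4
= 2.116

2.116


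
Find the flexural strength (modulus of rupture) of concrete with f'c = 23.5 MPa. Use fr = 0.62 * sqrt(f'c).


fr = 0.62 * sqrt(23.5)
= 3.006 MPa

3.006


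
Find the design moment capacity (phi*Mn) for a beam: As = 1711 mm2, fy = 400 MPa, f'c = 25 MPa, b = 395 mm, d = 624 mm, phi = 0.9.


a = As * fy / (0.85 * f'c * b)
= 1711 * 400 / (0.85 * 25 * 395)
= 81.5369 mm
Mn = As * fy * (d - a/2) / 10^6
= 399.1637 kN-m
phi*Mn = 0.9 * 399.1637 = 359.25 kN-m

359.25


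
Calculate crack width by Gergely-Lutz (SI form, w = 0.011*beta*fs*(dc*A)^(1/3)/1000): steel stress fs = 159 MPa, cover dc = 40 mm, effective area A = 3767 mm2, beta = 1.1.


w = 0.011 * beta * fs * (dc * A)^(1/3) / 1000
= 0.011 * 1.1 * 159 * (40 * 3767)^(1/3) / 1000
= 0.102 mm

0.102


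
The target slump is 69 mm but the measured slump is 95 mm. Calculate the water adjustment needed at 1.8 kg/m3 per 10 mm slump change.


Difference = 69 - 95 = -26 mm
Water adjustment = -26 * 1.8 / 10 = -4.7 kg/m3

-4.7


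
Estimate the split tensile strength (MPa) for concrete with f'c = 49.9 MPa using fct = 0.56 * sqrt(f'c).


fct = 0.56 * sqrt(49.9)
= 0.56 * 7.064
= 3.956 MPa

3.956


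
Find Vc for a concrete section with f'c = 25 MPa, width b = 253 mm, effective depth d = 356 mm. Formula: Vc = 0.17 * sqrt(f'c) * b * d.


Vc = 0.17 * sqrt(25) * 253 * 356 / 1000
= 76.56 kN

76.56


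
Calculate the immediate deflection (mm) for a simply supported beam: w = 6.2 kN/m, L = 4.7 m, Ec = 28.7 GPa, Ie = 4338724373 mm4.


Convert: L = 4.7 m = 4700 mm, Ec = 28.7 GPa = 28700 MPa
delta = 5 * 6.2 * 4700^4 / (384 * 28700 * 4338724373)
= 0.32 mm

0.32


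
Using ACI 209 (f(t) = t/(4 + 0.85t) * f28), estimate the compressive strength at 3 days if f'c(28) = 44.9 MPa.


f(3) = 3 / (4 + 0.85 * 3) * 44.9
= 3 / 6.55 * 44.9
= 20.56 MPa

20.56


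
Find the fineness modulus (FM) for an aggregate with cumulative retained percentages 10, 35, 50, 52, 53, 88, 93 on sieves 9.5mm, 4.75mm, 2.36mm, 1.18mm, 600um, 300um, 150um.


FM = sum(cumulative % retained) / 100
= 381 / 100
= 3.81

3.81


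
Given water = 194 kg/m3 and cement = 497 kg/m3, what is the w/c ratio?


w/c = water / cement
w/c = 194 / 497 = 0.39

0.39


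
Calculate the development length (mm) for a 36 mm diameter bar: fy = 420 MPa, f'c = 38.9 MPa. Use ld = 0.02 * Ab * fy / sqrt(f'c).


Ab = pi * 36^2 / 4 = 1017.876 mm2
ld = 0.02 * 1017.876 * 420 / sqrt(38.9)
= 1370.9 mm

1370.9


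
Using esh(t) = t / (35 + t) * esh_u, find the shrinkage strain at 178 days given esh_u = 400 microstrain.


esh(178) = 178 / (35 + 178) * 400
= 178 / 213 * 400
= 334.3 microstrain

334.3


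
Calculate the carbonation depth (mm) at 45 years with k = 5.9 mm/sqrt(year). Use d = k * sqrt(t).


depth = k * sqrt(t)
= 5.9 * sqrt(45)
= 39.58 mm

39.58


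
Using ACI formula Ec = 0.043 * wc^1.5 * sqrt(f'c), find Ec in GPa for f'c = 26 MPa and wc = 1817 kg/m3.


Ec = 0.043 * 1817^1.5 * sqrt(26) / 1000
= 16.98 GPa

16.98


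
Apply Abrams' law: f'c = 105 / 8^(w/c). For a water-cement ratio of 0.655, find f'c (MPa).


f'c = 105 / 8^0.655
= 105 / 3.904
= 26.89 MPa

26.89


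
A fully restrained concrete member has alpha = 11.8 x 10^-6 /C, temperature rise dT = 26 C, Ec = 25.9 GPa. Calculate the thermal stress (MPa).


sigma = alpha * dT * Ec
= 11.8e-6 * 26 * 25.9 * 1000
= 7.946 MPa

7.946


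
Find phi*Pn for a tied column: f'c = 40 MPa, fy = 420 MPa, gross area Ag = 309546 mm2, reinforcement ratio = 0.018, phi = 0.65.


Ast = rho * Ag = 0.018 * 309546 = 5571.828 mm2
phi*Pn = 0.65 * 0.80 * (0.85 * 40 * (309546 - 5571.828) + 420 * 5571.828) / 1000
= 6591.15 kN

6591.15


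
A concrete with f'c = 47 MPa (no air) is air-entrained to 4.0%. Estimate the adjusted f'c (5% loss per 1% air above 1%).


Strength loss = (4.0 - 1) * 5 = 15.0%
f'c = 47 * (1 - 15.0/100)
= 39.95 MPa

39.95


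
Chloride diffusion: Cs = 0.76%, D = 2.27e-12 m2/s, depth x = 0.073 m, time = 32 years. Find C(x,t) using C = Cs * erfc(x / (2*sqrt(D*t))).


t_seconds = 32 * 365.25 * 24 * 3600 = 1009843200.0 s
arg = 0.073 / (2 * sqrt(2.27e-12 * 1009843200.0))
= 0.7623
erfc(0.7623) = 0.281
C = 0.76 * 0.281 = 0.2135%

0.2135


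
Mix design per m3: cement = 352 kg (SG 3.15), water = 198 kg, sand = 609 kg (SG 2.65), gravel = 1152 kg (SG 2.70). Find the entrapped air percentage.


Vol cement = 352 / (3.15 * 1000) = 0.111746 m3
Vol water = 198 / 1000 = 0.198 m3
Vol sand = 609 / (2.65 * 1000) = 0.229811 m3
Vol gravel = 1152 / (2.70 * 1000) = 0.426667 m3
Total solid + water volume = 0.966224 m3
Air = (1 - 0.966224) * 100 = 3.38%

3.38


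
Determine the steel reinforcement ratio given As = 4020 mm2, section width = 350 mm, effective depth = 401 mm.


rho = As / (b * d)
= 4020 / (350 * 401)
= 0.0286

0.0286


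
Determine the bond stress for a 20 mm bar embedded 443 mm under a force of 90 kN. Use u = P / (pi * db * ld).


u = P / (pi * db * ld)
= 90 * 1000 / (pi * 20 * 443)
= 3.233 MPa

3.233


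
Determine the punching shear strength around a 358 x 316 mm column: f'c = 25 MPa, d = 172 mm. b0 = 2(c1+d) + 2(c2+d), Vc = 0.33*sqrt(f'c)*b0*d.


b0 = 2*(358 + 172) + 2*(316 + 172) = 2036 mm
Vc = 0.33 * sqrt(25) * 2036 * 172 / 1000
= 577.82 kN

577.82


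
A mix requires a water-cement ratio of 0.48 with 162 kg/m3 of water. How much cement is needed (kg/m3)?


Cement = water / (w/c)
= 162 / 0.48
= 337.5 kg/m3

337.5


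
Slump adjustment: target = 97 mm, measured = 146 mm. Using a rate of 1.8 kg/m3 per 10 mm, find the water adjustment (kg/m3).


Difference = 97 - 146 = -49 mm
Water adjustment = -49 * 1.8 / 10 = -8.8 kg/m3

-8.8


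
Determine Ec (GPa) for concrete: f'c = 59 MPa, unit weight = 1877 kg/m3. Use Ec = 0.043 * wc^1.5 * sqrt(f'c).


Ec = 0.043 * 1877^1.5 * sqrt(59) / 1000
= 26.86 GPa

26.86


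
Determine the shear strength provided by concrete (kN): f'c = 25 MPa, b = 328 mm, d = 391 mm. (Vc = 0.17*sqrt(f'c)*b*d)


Vc = 0.17 * sqrt(25) * 328 * 391 / 1000
= 109.01 kN

109.01


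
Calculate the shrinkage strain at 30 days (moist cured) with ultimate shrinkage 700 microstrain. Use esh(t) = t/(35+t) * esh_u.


esh(30) = 30 / (35 + 30) * 700
= 30 / 65 * 700
= 323.1 microstrain

323.1


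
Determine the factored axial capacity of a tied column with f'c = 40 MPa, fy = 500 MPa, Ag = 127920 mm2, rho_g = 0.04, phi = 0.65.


Ast = rho * Ag = 0.04 * 127920 = 5116.8 mm2
phi*Pn = 0.65 * 0.80 * (0.85 * 40 * (127920 - 5116.8) + 500 * 5116.8) / 1000
= 3501.53 kN

3501.53


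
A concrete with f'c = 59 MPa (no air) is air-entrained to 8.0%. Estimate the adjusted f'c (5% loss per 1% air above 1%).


Strength loss = (8.0 - 1) * 5 = 35.0%
f'c = 59 * (1 - 35.0/100)
= 38.35 MPa

38.35


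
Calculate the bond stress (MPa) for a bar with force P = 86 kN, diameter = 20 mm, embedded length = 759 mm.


u = P / (pi * db * ld)
= 86 * 1000 / (pi * 20 * 759)
= 1.803 MPa

1.803


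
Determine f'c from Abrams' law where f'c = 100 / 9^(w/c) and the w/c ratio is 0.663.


f'c = 100 / 9^0.663
= 100 / 4.292
= 23.3 MPa

23.3


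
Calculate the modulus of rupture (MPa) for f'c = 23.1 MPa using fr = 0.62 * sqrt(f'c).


fr = 0.62 * sqrt(23.1)
= 2.98 MPa

2.98


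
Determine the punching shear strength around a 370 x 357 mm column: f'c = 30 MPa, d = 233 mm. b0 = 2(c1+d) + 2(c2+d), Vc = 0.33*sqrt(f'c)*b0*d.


b0 = 2*(370 + 233) + 2*(357 + 233) = 2386 mm
Vc = 0.33 * sqrt(30) * 2386 * 233 / 1000
= 1004.85 kN

1004.85


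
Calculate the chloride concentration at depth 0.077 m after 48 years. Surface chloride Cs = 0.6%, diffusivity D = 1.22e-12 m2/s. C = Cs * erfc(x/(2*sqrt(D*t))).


t_seconds = 48 * 365.25 * 24 * 3600 = 1514764800.0 s
arg = 0.077 / (2 * sqrt(1.22e-12 * 1514764800.0))
= 0.8956
erfc(0.8956) = 0.2053
C = 0.6 * 0.2053 = 0.1232%

0.1232


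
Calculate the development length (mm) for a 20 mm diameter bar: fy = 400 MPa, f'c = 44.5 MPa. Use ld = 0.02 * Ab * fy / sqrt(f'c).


Ab = pi * 20^2 / 4 = 314.159 mm2
ld = 0.02 * 314.159 * 400 / sqrt(44.5)
= 376.8 mm

376.8


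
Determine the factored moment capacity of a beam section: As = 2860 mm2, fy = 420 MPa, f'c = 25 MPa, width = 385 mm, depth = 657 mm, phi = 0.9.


a = As * fy / (0.85 * f'c * b)
= 2860 * 420 / (0.85 * 25 * 385)
= 146.8235 mm
Mn = As * fy * (d - a/2) / 10^6
= 701.0062 kN-m
phi*Mn = 0.9 * 701.0062 = 630.91 kN-m

630.91


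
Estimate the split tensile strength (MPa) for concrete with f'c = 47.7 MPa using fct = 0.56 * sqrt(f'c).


fct = 0.56 * sqrt(47.7)
= 0.56 * 6.907
= 3.868 MPa

3.868


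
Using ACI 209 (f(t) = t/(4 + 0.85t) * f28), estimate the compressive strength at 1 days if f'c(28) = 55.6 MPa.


f(1) = 1 / (4 + 0.85 * 1) * 55.6
= 1 / 4.85 * 55.6
= 11.46 MPa

11.46


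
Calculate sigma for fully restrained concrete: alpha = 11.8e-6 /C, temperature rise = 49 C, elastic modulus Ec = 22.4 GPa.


sigma = alpha * dT * Ec
= 11.8e-6 * 49 * 22.4 * 1000
= 12.952 MPa

12.952


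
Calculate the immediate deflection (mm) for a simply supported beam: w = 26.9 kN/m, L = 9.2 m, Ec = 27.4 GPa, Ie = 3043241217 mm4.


Convert: L = 9.2 m = 9200 mm, Ec = 27.4 GPa = 27400 MPa
delta = 5 * 26.9 * 9200^4 / (384 * 27400 * 3043241217)
= 30.09 mm

30.09


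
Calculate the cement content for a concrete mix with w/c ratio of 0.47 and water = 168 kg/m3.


Cement = water / (w/c)
= 168 / 0.47
= 357.4 kg/m3

357.4


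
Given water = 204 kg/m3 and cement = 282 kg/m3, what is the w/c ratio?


w/c = water / cement
w/c = 204 / 282 = 0.723

0.723


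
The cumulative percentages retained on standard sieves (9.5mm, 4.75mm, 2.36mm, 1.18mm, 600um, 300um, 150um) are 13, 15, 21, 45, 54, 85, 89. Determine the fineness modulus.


FM = sum(cumulative % retained) / 100
= 322 / 100
= 3.22

3.22


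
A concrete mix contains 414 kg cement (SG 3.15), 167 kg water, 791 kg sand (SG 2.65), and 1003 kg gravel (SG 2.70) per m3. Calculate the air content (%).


Vol cement = 414 / (3.15 * 1000) = 0.131429 m3
Vol water = 167 / 1000 = 0.167 m3
Vol sand = 791 / (2.65 * 1000) = 0.298491 m3
Vol gravel = 1003 / (2.70 * 1000) = 0.371481 m3
Total solid + water volume = 0.968401 m3
Air = (1 - 0.968401) * 100 = 3.16%

3.16


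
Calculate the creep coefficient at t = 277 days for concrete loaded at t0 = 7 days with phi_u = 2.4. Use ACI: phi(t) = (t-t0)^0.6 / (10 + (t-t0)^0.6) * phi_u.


dt = 277 - 7 = 270
phi = 270^0.6 / (10 + 270^0.6) * 2.4
= 1.781

1.781
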